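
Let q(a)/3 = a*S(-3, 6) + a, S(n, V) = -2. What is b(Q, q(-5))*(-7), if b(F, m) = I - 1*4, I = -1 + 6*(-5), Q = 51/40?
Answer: 245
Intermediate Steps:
Q = 51/40 (Q = 51*(1/40) = 51/40 ≈ 1.2750)
I = -31 (I = -1 - 30 = -31)
q(a) = -3*a (q(a) = 3*(a*(-2) + a) = 3*(-2*a + a) = 3*(-a) = -3*a)
b(F, m) = -35 (b(F, m) = -31 - 1*4 = -31 - 4 = -35)
b(Q, q(-5))*(-7) = -35*(-7) = 245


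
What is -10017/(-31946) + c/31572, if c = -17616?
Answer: -20542001/84049926 ≈ -0.24440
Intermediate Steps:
-10017/(-31946) + c/31572 = -10017/(-31946) - 17616/31572 = -10017*(-1/31946) - 17616*1/31572 = 10017/31946 - 1468/2631 = -20542001/84049926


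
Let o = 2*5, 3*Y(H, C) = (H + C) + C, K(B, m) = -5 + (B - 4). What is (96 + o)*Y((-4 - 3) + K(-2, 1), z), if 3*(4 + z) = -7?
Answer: -9752/9 ≈ -1083.6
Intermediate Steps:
K(B, m) = -9 + B (K(B, m) = -5 + (-4 + B) = -9 + B)
z = -19/3 (z = -4 + (⅓)*(-7) = -4 - 7/3 = -19/3 ≈ -6.3333)
Y(H, C) = H/3 + 2*C/3 (Y(H, C) = ((H + C) + C)/3 = ((C + H) + C)/3 = (H + 2*C)/3 = H/3 + 2*C/3)
o = 10
(96 + o)*Y((-4 - 3) + K(-2, 1), z) = (96 + 10)*(((-4 - 3) + (-9 - 2))/3 + (⅔)*(-19/3)) = 106*((-7 - 11)/3 - 38/9) = 106*((⅓)*(-18) - 38/9) = 106*(-6 - 38/9) = 106*(-92/9) = -9752/9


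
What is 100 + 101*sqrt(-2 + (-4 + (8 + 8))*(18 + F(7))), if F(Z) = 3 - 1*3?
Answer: 100 + 101*sqrt(214) ≈ 1577.5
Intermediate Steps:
F(Z) = 0 (F(Z) = 3 - 3 = 0)
100 + 101*sqrt(-2 + (-4 + (8 + 8))*(18 + F(7))) = 100 + 101*sqrt(-2 + (-4 + (8 + 8))*(18 + 0)) = 100 + 101*sqrt(-2 + (-4 + 16)*18) = 100 + 101*sqrt(-2 + 12*18) = 100 + 101*sqrt(-2 + 216) = 100 + 101*sqrt(214)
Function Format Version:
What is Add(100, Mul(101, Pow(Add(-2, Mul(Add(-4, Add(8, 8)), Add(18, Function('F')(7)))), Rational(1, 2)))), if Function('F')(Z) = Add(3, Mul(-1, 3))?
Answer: Add(100, Mul(101, Pow(214, Rational(1, 2)))) ≈ 1577.5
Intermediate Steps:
Function('F')(Z) = 0 (Function('F')(Z) = Add(3, -3) = 0)
Add(100, Mul(101, Pow(Add(-2, Mul(Add(-4, Add(8, 8)), Add(18, Function('F')(7)))), Rational(1, 2)))) = Add(100, Mul(101, Pow(Add(-2, Mul(Add(-4, Add(8, 8)), Add(18, 0))), Rational(1, 2)))) = Add(100, Mul(101, Pow(Add(-2, Mul(Add(-4, 16), 18)), Rational(1, 2)))) = Add(100, Mul(101, Pow(Add(-2, Mul(12, 18)), Rational(1, 2)))) = Add(100, Mul(101, Pow(Add(-2, 216), Rational(1, 2)))) = Add(100, Mul(101, Pow(214, Rational(1, 2))))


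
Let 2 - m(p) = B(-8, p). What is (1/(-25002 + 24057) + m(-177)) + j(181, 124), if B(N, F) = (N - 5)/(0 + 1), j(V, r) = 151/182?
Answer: 388909/24570 ≈ 15.829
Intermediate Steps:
j(V, r) = 151/182 (j(V, r) = 151*(1/182) = 151/182)
B(N, F) = -5 + N (B(N, F) = (-5 + N)/1 = (-5 + N)*1 = -5 + N)
m(p) = 15 (m(p) = 2 - (-5 - 8) = 2 - 1*(-13) = 2 + 13 = 15)
(1/(-25002 + 24057) + m(-177)) + j(181, 124) = (1/(-25002 + 24057) + 15) + 151/182 = (1/(-945) + 15) + 151/182 = (-1/945 + 15) + 151/182 = 14174/945 + 151/182 = 388909/24570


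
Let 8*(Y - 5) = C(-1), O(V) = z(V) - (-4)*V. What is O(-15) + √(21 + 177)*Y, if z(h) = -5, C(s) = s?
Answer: -65 + 117*√22/8 ≈ 3.5973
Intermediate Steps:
O(V) = -5 + 4*V (O(V) = -5 - (-4)*V = -5 + 4*V)
Y = 39/8 (Y = 5 + (⅛)*(-1) = 5 - ⅛ = 39/8 ≈ 4.8750)
O(-15) + √(21 + 177)*Y = (-5 + 4*(-15)) + √(21 + 177)*(39/8) = (-5 - 60) + √198*(39/8) = -65 + (3*√22)*(39/8) = -65 + 117*√22/8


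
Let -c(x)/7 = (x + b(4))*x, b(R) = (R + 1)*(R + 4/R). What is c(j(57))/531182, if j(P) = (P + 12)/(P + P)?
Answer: -156653/767026808 ≈ -0.00020423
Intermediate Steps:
b(R) = (1 + R)*(R + 4/R)
j(P) = (12 + P)/(2*P) (j(P) = (12 + P)/((2*P)) = (12 + P)*(1/(2*P)) = (12 + P)/(2*P))
c(x) = -7*x*(25 + x) (c(x) = -7*(x + (4 + 4 + 4² + 4/4))*x = -7*(x + (4 + 4 + 16 + 4*(¼)))*x = -7*(x + (4 + 4 + 16 + 1))*x = -7*(x + 25)*x = -7*(25 + x)*x = -7*x*(25 + x))
c(j(57))/531182 = -7*(½)*(12 + 57)/57*(25 + (½)*(12 + 57)/57)/531182 = -7*(½)*(1/57)*69*(25 + (½)*(1/57)*69)*(1/531182) = -7*23/38*(25 + 23/38)*(1/531182) = -7*23/38*973/38*(1/531182) = -156653/1444*1/531182 = -156653/767026808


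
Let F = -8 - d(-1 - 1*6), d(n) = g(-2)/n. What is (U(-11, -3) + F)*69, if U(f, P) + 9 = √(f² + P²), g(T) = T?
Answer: -8349/7 + 69*√130 ≈ -405.99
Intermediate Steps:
d(n) = -2/n
U(f, P) = -9 + √(P² + f²) (U(f, P) = -9 + √(f² + P²) = -9 + √(P² + f²))
F = -58/7 (F = -8 - (-2)/(-1 - 1*6) = -8 - (-2)/(-1 - 6) = -8 - (-2)/(-7) = -8 - (-2)*(-1)/7 = -8 - 1*2/7 = -8 - 2/7 = -58/7 ≈ -8.2857)
(U(-11, -3) + F)*69 = ((-9 + √((-3)² + (-11)²)) - 58/7)*69 = ((-9 + √(9 + 121)) - 58/7)*69 = ((-9 + √130) - 58/7)*69 = (-121/7 + √130)*69 = -8349/7 + 69*√130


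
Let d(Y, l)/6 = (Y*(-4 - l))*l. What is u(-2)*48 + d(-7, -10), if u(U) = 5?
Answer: 2760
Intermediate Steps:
d(Y, l) = 6*Y*l*(-4 - l) (d(Y, l) = 6*((Y*(-4 - l))*l) = 6*(Y*l*(-4 - l)) = 6*Y*l*(-4 - l))
u(-2)*48 + d(-7, -10) = 5*48 - 6*(-7)*(-10)*(4 - 10) = 240 - 6*(-7)*(-10)*(-6) = 240 + 2520 = 2760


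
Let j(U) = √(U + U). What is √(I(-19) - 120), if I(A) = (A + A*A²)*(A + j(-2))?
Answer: √(130562 - 13756*I) ≈ 361.83 - 19.009*I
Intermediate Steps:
j(U) = √2*√U (j(U) = √(2*U) = √2*√U)
I(A) = (A + A³)*(A + 2*I) (I(A) = (A + A*A²)*(A + √2*√(-2)) = (A + A³)*(A + √2*(I*√2)) = (A + A³)*(A + 2*I))
√(I(-19) - 120) = √(-19*(-19 + (-19)³ + 2*I + 2*I*(-19)²) - 120) = √(-19*(-19 - 6859 + 2*I + 2*I*361) - 120) = √(-19*(-19 - 6859 + 2*I + 722*I) - 120) = √(-19*(-6878 + 724*I) - 120) = √((130682 - 13756*I) - 120) = √(130562 - 13756*I)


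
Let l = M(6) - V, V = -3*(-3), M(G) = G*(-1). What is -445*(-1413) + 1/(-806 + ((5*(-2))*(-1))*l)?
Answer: 601118459/956 ≈ 6.2879e+5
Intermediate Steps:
M(G) = -G
V = 9
l = -15 (l = -1*6 - 1*9 = -6 - 9 = -15)
-445*(-1413) + 1/(-806 + ((5*(-2))*(-1))*l) = -445*(-1413) + 1/(-806 + ((5*(-2))*(-1))*(-15)) = 628785 + 1/(-806 - 10*(-1)*(-15)) = 628785 + 1/(-806 + 10*(-15)) = 628785 + 1/(-806 - 150) = 628785 + 1/(-956) = 628785 - 1/956 = 601118459/956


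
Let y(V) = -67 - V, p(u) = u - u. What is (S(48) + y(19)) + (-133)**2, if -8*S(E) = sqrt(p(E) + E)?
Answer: 17603 - sqrt(3)/2 ≈ 17602.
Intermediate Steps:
p(u) = 0
S(E) = -sqrt(E)/8 (S(E) = -sqrt(0 + E)/8 = -sqrt(E)/8)
(S(48) + y(19)) + (-133)**2 = (-sqrt(3)/2 + (-67 - 1*19)) + (-133)**2 = (-sqrt(3)/2 + (-67 - 19)) + 17689 = (-sqrt(3)/2 - 86) + 17689 = (-86 - sqrt(3)/2) + 17689 = 17603 - sqrt(3)/2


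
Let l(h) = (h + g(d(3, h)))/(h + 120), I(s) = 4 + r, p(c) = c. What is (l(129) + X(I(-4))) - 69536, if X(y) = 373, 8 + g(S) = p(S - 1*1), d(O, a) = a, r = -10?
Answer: -69162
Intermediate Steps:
I(s) = -6 (I(s) = 4 - 10 = -6)
g(S) = -9 + S (g(S) = -8 + (S - 1*1) = -8 + (S - 1) = -8 + (-1 + S) = -9 + S)
l(h) = (-9 + 2*h)/(120 + h) (l(h) = (h + (-9 + h))/(h + 120) = (-9 + 2*h)/(120 + h))
(l(129) + X(I(-4))) - 69536 = ((-9 + 2*129)/(120 + 129) + 373) - 69536 = ((-9 + 258)/249 + 373) - 69536 = ((1/249)*249 + 373) - 69536 = (1 + 373) - 69536 = 374 - 69536 = -69162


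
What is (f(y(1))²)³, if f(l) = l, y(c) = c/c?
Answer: 1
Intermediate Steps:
y(c) = 1
(f(y(1))²)³ = (1²)³ = 1³ = 1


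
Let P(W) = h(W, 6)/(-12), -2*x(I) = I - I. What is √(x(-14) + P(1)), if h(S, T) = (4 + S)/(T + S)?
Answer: I*√105/42 ≈ 0.24397*I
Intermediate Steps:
x(I) = 0 (x(I) = -(I - I)/2 = -½*0 = 0)
h(S, T) = (4 + S)/(S + T)
P(W) = -(4 + W)/(12*(6 + W)) (P(W) = ((4 + W)/(W + 6))/(-12) = ((4 + W)/(6 + W))*(-1/12) = -(4 + W)/(12*(6 + W)))
√(x(-14) + P(1)) = √(0 + (-4 - 1*1)/(12*(6 + 1))) = √(0 + (1/12)*(-4 - 1)/7) = √(0 + (1/12)*(⅐)*(-5)) = √(0 - 5/84) = √(-5/84) = I*√105/42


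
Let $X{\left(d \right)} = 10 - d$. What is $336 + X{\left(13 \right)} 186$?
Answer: $-222$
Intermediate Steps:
$336 + X{\left(13 \right)} 186 = 336 + \left(10 - 13\right) 186 = 336 - 558 = -222$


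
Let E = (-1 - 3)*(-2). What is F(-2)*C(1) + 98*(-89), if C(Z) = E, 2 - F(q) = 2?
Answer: -8722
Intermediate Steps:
F(q) = 0 (F(q) = 2 - 1*2 = 2 - 2 = 0)
E = 8 (E = -4*(-2) = 8)
C(Z) = 8
F(-2)*C(1) + 98*(-89) = 0*8 + 98*(-89) = 0 - 8722 = -8722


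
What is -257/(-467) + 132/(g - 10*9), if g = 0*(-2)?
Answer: -6419/7005 ≈ -0.91635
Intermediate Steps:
g = 0
-257/(-467) + 132/(g - 10*9) = -257/(-467) + 132/(0 - 10*9) = -257*(-1/467) + 132/(0 - 90) = 257/467 + 132/(-90) = 257/467 + 132*(-1/90) = 257/467 - 22/15 = -6419/7005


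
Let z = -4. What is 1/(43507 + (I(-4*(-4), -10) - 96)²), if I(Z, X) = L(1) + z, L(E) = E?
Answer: 1/53308 ≈ 1.8759e-5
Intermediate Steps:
I(Z, X) = -3 (I(Z, X) = 1 - 4 = -3)
1/(43507 + (I(-4*(-4), -10) - 96)²) = 1/(43507 + (-3 - 96)²) = 1/(43507 + (-99)²) = 1/(43507 + 9801) = 1/53308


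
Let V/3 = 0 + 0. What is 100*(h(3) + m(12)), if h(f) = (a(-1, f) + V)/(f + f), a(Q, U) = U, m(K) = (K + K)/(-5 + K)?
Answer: 2750/7 ≈ 392.86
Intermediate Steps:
m(K) = 2*K/(-5 + K) (m(K) = (2*K)/(-5 + K) = 2*K/(-5 + K))
V = 0 (V = 3*(0 + 0) = 3*0 = 0)
h(f) = 1/2 (h(f) = (f + 0)/(f + f) = f/((2*f)) = f*(1/(2*f)) = 1/2)
100*(h(3) + m(12)) = 100*(1/2 + 2*12/(-5 + 12)) = 100*(1/2 + 2*12/7) = 100*(1/2 + 2*12*(1/7)) = 100*(1/2 + 24/7) = 100*(55/14) = 2750/7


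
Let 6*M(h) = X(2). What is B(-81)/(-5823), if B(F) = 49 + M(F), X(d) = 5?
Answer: -299/34938 ≈ -0.0085580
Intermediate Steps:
M(h) = ⅚ (M(h) = (⅙)*5 = ⅚)
B(F) = 299/6 (B(F) = 49 + ⅚ = 299/6)
B(-81)/(-5823) = (299/6)/(-5823) = (299/6)*(-1/5823) = -299/34938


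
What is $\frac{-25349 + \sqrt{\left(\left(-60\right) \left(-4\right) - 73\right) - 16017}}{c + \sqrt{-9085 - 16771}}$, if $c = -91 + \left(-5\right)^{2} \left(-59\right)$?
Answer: $\frac{19848267}{1239106} + \frac{20 \sqrt{64034}}{619553} - \frac{3915 i \sqrt{634}}{1239106} + \frac{101396 i \sqrt{101}}{619553} \approx 16.026 + 1.5652 i$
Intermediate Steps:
$c = -1566$ ($c = -91 + 25 \left(-59\right) = -91 - 1475 = -1566$)
$\frac{-25349 + \sqrt{\left(\left(-60\right) \left(-4\right) - 73\right) - 16017}}{c + \sqrt{-9085 - 16771}} = \frac{-25349 + \sqrt{\left(\left(-60\right) \left(-4\right) - 73\right) - 16017}}{-1566 + \sqrt{-9085 - 16771}} = \frac{-25349 + \sqrt{\left(240 - 73\right) - 16017}}{-1566 + \sqrt{-25856}} = \frac{-25349 + \sqrt{167 - 16017}}{-1566 + 16 i \sqrt{101}} = \frac{-25349 + \sqrt{-15850}}{-1566 + 16 i \sqrt{101}} = \frac{-25349 + 5 i \sqrt{634}}{-1566 + 16 i \sqrt{101}}$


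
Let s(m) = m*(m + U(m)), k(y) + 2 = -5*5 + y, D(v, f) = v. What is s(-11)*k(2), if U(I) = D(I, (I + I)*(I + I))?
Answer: -6050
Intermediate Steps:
U(I) = I
k(y) = -27 + y (k(y) = -2 + (-5*5 + y) = -2 + (-25 + y) = -27 + y)
s(m) = 2*m**2 (s(m) = m*(m + m) = m*(2*m) = 2*m**2)
s(-11)*k(2) = (2*(-11)**2)*(-27 + 2) = (2*121)*(-25) = 242*(-25) = -6050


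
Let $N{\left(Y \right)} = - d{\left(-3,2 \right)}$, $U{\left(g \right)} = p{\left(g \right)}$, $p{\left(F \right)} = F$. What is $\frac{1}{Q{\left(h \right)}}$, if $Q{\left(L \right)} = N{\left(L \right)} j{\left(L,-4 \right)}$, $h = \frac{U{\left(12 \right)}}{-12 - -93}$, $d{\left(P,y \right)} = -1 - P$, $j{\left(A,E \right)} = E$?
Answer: $\frac{1}{8} \approx 0.125$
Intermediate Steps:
$U{\left(g \right)} = g$
$N{\left(Y \right)} = -2$ ($N{\left(Y \right)} = - (-1 - -3) = - (-1 + 3) = \left(-1\right) 2 = -2$)
$h = \frac{4}{27}$ ($h = \frac{12}{-12 - -93} = \frac{12}{-12 + 93} = \frac{12}{81} = 12 \cdot \frac{1}{81} = \frac{4}{27} \approx 0.14815$)
$Q{\left(L \right)} = 8$ ($Q{\left(L \right)} = \left(-2\right) \left(-4\right) = 8$)
$\frac{1}{Q{\left(h \right)}} = \frac{1}{8}$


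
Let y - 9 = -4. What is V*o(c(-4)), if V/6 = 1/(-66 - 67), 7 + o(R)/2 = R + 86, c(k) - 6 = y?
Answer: -1080/133 ≈ -8.1203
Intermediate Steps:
y = 5 (y = 9 - 4 = 5)
c(k) = 11 (c(k) = 6 + 5 = 11)
o(R) = 158 + 2*R (o(R) = -14 + 2*(R + 86) = -14 + 2*(86 + R) = -14 + (172 + 2*R) = 158 + 2*R)
V = -6/133 (V = 6/(-66 - 67) = 6/(-133) = 6*(-1/133) = -6/133 ≈ -0.045113)
V*o(c(-4)) = -6*(158 + 2*11)/133 = -6*(158 + 22)/133 = -6/133*180 = -1080/133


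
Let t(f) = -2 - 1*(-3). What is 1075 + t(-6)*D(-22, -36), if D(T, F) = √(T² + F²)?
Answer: 1075 + 2*√445 ≈ 1117.2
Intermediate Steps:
t(f) = 1 (t(f) = -2 + 3 = 1)
D(T, F) = √(F² + T²)
1075 + t(-6)*D(-22, -36) = 1075 + 1*√((-36)² + (-22)²) = 1075 + 1*√(1296 + 484) = 1075 + 1*√1780 = 1075 + 1*(2*√445) = 1075 + 2*√445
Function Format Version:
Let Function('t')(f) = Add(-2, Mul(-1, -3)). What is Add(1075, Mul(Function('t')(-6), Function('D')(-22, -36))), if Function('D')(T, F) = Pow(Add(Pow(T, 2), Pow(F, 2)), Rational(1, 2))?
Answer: Add(1075, Mul(2, Pow(445, Rational(1, 2)))) ≈ 1117.2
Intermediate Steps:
Function('t')(f) = 1 (Function('t')(f) = Add(-2, 3) = 1)
Function('D')(T, F) = Pow(Add(Pow(F, 2), Pow(T, 2)), Rational(1, 2))
Add(1075, Mul(Function('t')(-6), Function('D')(-22, -36))) = Add(1075, Mul(1, Pow(Add(Pow(-36, 2), Pow(-22, 2)), Rational(1, 2)))) = Add(1075, Mul(1, Pow(Add(1296, 484), Rational(1, 2)))) = Add(1075, Mul(1, Pow(1780, Rational(1, 2)))) = Add(1075, Mul(1, Mul(2, Pow(445, Rational(1, 2))))) = Add(1075, Mul(2, Pow(445, Rational(1, 2))))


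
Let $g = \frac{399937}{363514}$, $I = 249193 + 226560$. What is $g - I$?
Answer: $- \frac{172942476105}{363514} \approx -4.7575 \cdot 10^{5}$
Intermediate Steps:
$I = 475753$
$g = \frac{399937}{363514}$ ($g = 399937 \cdot \frac{1}{363514} = \frac{399937}{363514} \approx 1.1002$)
$g - I = \frac{399937}{363514} - 475753 = - \frac{172942476105}{363514}$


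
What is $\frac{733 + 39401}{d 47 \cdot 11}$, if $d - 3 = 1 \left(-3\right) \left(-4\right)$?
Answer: $\frac{13378}{2585} \approx 5.1752$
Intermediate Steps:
$d = 15$ ($d = 3 + 1 \left(-3\right) \left(-4\right) = 3 - -12 = 3 + 12 = 15$)
$\frac{733 + 39401}{d 47 \cdot 11} = \frac{733 + 39401}{15 \cdot 47 \cdot 11} = \frac{40134}{705 \cdot 11} = \frac{40134}{7755} = 40134 \cdot \frac{1}{7755} = \frac{13378}{2585}$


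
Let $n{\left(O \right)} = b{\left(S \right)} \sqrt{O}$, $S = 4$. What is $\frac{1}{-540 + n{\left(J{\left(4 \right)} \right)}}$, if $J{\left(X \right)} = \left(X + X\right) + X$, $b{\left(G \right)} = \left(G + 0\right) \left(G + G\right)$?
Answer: $- \frac{45}{23276} - \frac{4 \sqrt{3}}{17457} \approx -0.0023302$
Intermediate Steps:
$b{\left(G \right)} = 2 G^{2}$ ($b{\left(G \right)} = G 2 G = 2 G^{2}$)
$J{\left(X \right)} = 3 X$ ($J{\left(X \right)} = 2 X + X = 3 X$)
$n{\left(O \right)} = 32 \sqrt{O}$ ($n{\left(O \right)} = 2 \cdot 4^{2} \sqrt{O} = 2 \cdot 16 \sqrt{O} = 32 \sqrt{O}$)
$\frac{1}{-540 + n{\left(J{\left(4 \right)} \right)}} = \frac{1}{-540 + 32 \sqrt{3 \cdot 4}} = \frac{1}{-540 + 32 \sqrt{12}} = \frac{1}{-540 + 32 \cdot 2 \sqrt{3}} = \frac{1}{-540 + 64 \sqrt{3}}$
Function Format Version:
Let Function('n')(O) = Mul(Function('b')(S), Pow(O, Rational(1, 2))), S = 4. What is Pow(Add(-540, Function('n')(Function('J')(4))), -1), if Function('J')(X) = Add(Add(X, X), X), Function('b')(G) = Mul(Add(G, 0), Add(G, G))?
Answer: Add(Rational(-45, 23276), Mul(Rational(-4, 17457), Pow(3, Rational(1, 2)))) ≈ -0.0023302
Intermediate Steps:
Function('b')(G) = Mul(2, Pow(G, 2)) (Function('b')(G) = Mul(G, Mul(2, G)) = Mul(2, Pow(G, 2)))
Function('J')(X) = Mul(3, X) (Function('J')(X) = Add(Mul(2, X), X) = Mul(3, X))
Function('n')(O) = Mul(32, Pow(O, Rational(1, 2))) (Function('n')(O) = Mul(Mul(2, Pow(4, 2)), Pow(O, Rational(1, 2))) = Mul(Mul(2, 16), Pow(O, Rational(1, 2))) = Mul(32, Pow(O, Rational(1, 2))))
Pow(Add(-540, Function('n')(Function('J')(4))), -1) = Pow(Add(-540, Mul(32, Pow(Mul(3, 4), Rational(1, 2)))), -1) = Pow(Add(-540, Mul(32, Pow(12, Rational(1, 2)))), -1) = Pow(Add(-540, Mul(32, Mul(2, Pow(3, Rational(1, 2))))), -1) = Pow(Add(-540, Mul(64, Pow(3, Rational(1, 2)))), -1)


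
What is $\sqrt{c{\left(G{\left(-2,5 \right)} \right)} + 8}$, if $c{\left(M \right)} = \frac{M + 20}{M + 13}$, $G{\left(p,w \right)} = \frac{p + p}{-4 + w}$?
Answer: $\frac{2 \sqrt{22}}{3} \approx 3.1269$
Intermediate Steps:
$G{\left(p,w \right)} = \frac{2 p}{-4 + w}$
$c{\left(M \right)} = \frac{20 + M}{13 + M}$
$\sqrt{c{\left(G{\left(-2,5 \right)} \right)} + 8} = \sqrt{\frac{20 + 2 \left(-2\right) \frac{1}{-4 + 5}}{13 + 2 \left(-2\right) \frac{1}{-4 + 5}} + 8} = \sqrt{\frac{20 + 2 \left(-2\right) 1^{-1}}{13 + 2 \left(-2\right) 1^{-1}} + 8} = \sqrt{\frac{20 + 2 \left(-2\right) 1}{13 + 2 \left(-2\right) 1} + 8} = \sqrt{\frac{20 - 4}{13 - 4} + 8} = \sqrt{\frac{1}{9} \cdot 16 + 8} = \sqrt{\frac{16}{9} + 8} = \sqrt{\frac{88}{9}} = \frac{2 \sqrt{22}}{3}$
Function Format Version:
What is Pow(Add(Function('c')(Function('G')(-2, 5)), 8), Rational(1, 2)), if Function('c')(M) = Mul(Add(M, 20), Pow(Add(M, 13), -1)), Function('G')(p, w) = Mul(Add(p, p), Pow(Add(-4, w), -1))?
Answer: Mul(Rational(2, 3), Pow(22, Rational(1, 2))) ≈ 3.1269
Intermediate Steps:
Function('G')(p, w) = Mul(2, p, Pow(Add(-4, w), -1)) (Function('G')(p, w) = Mul(Mul(2, p), Pow(Add(-4, w), -1)) = Mul(2, p, Pow(Add(-4, w), -1)))
Function('c')(M) = Mul(Pow(Add(13, M), -1), Add(20, M)) (Function('c')(M) = Mul(Add(20, M), Pow(Add(13, M), -1)) = Mul(Pow(Add(13, M), -1), Add(20, M)))
Pow(Add(Function('c')(Function('G')(-2, 5)), 8), Rational(1, 2)) = Pow(Add(Mul(Pow(Add(13, Mul(2, -2, Pow(Add(-4, 5), -1))), -1), Add(20, Mul(2, -2, Pow(Add(-4, 5), -1)))), 8), Rational(1, 2)) = Pow(Add(Mul(Pow(Add(13, Mul(2, -2, Pow(1, -1))), -1), Add(20, Mul(2, -2, Pow(1, -1)))), 8), Rational(1, 2)) = Pow(Add(Mul(Pow(Add(13, Mul(2, -2, 1)), -1), Add(20, Mul(2, -2, 1))), 8), Rational(1, 2)) = Pow(Add(Mul(Pow(Add(13, -4), -1), Add(20, -4)), 8), Rational(1, 2)) = Pow(Add(Mul(Pow(9, -1), 16), 8), Rational(1, 2)) = Pow(Add(Mul(Rational(1, 9), 16), 8), Rational(1, 2)) = Pow(Add(Rational(16, 9), 8), Rational(1, 2)) = Pow(Rational(88, 9), Rational(1, 2)) = Mul(Rational(2, 3), Pow(22, Rational(1, 2)))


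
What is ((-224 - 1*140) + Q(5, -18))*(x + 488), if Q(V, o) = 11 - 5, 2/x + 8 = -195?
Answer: -35464196/203 ≈ -1.7470e+5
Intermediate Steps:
x = -2/203 (x = 2/(-8 - 195) = 2/(-203) = 2*(-1/203) = -2/203 ≈ -0.0098522)
Q(V, o) = 6
((-224 - 1*140) + Q(5, -18))*(x + 488) = ((-224 - 1*140) + 6)*(-2/203 + 488) = ((-224 - 140) + 6)*(99062/203) = (-364 + 6)*(99062/203) = -358*99062/203 = -35464196/203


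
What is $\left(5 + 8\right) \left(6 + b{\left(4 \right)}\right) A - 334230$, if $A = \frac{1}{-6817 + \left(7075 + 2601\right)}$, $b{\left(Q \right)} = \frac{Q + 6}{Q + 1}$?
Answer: $- \frac{955563466}{2859} \approx -3.3423 \cdot 10^{5}$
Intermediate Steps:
$b{\left(Q \right)} = \frac{6 + Q}{1 + Q}$
$A = \frac{1}{2859}$ ($A = \frac{1}{-6817 + 9676} = \frac{1}{2859} \approx 0.00034977$)
$\left(5 + 8\right) \left(6 + b{\left(4 \right)}\right) A - 334230 = \left(5 + 8\right) \left(6 + \frac{6 + 4}{1 + 4}\right) \frac{1}{2859} - 334230 = 13 \left(6 + \frac{1}{5} \cdot 10\right) \frac{1}{2859} - 334230 = 13 \left(6 + 2\right) \frac{1}{2859} - 334230 = 13 \cdot 8 \cdot \frac{1}{2859} - 334230 = 104 \cdot \frac{1}{2859} - 334230 = \frac{104}{2859} - 334230 = - \frac{955563466}{2859}$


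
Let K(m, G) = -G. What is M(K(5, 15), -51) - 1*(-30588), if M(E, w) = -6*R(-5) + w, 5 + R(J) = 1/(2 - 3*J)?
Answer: 519633/17 ≈ 30567.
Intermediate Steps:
R(J) = -5 + 1/(2 - 3*J)
M(E, w) = 504/17 + w (M(E, w) = -18*(3 - 5*(-5))/(-2 + 3*(-5)) + w = -18*(3 + 25)/(-2 - 15) + w = -18*28/(-17) + w = -18*(-1)*28/17 + w = -6*(-84/17) + w = 504/17 + w)
M(K(5, 15), -51) - 1*(-30588) = (504/17 - 51) - 1*(-30588) = -363/17 + 30588 = 519633/17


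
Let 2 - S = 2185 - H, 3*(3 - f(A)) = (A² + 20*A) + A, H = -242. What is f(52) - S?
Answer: 3488/3 ≈ 1162.7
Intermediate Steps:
f(A) = 3 - 7*A - A²/3 (f(A) = 3 - ((A² + 20*A) + A)/3 = 3 - (A² + 21*A)/3 = 3 + (-7*A - A²/3) = 3 - 7*A - A²/3)
S = -2425 (S = 2 - (2185 - 1*(-242)) = 2 - (2185 + 242) = 2 - 1*2427 = 2 - 2427 = -2425)
f(52) - S = (3 - 7*52 - ⅓*52²) - 1*(-2425) = (3 - 364 - ⅓*2704) + 2425 = (3 - 364 - 2704/3) + 2425 = -3787/3 + 2425 = 3488/3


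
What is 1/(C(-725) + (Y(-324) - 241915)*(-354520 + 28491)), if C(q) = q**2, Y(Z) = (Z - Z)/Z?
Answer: 1/78871831160 ≈ 1.2679e-11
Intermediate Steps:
Y(Z) = 0 (Y(Z) = 0/Z = 0)
1/(C(-725) + (Y(-324) - 241915)*(-354520 + 28491)) = 1/((-725)**2 + (0 - 241915)*(-354520 + 28491)) = 1/(525625 - 241915*(-326029)) = 1/(525625 + 78871305535) = 1/78871831160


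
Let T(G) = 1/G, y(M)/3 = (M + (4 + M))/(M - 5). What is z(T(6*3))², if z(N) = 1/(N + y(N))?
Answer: 2566404/15264649 ≈ 0.16813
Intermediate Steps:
y(M) = 3*(4 + 2*M)/(-5 + M) (y(M) = 3*((M + (4 + M))/(M - 5)) = 3*((4 + 2*M)/(-5 + M)) = 3*(4 + 2*M)/(-5 + M))
z(N) = 1/(N + 6*(2 + N)/(-5 + N))
z(T(6*3))² = ((-5 + 1/(6*3))/(12 + 1/(6*3) + (1/(6*3))²))² = ((-5 + 1/18)/(12 + 1/18 + (1/18)²))² = (-89/18/(12 + 1/18 + 1/324))² = (-89/18/(3907/324))² = ((324/3907)*(-89/18))² = (-1602/3907)² = 2566404/15264649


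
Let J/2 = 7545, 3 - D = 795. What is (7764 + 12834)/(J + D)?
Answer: 3433/2383 ≈ 1.4406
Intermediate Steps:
D = -792 (D = 3 - 1*795 = 3 - 795 = -792)
J = 15090 (J = 2*7545 = 15090)
(7764 + 12834)/(J + D) = (7764 + 12834)/(15090 - 792) = 20598/14298 = 20598*(1/14298) = 3433/2383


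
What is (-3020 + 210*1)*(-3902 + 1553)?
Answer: 6600690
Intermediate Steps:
(-3020 + 210*1)*(-3902 + 1553) = (-3020 + 210)*(-2349) = -2810*(-2349) = 6600690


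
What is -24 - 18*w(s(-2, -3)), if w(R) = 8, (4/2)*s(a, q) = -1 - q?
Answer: -168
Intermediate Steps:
s(a, q) = -1/2 - q/2 (s(a, q) = (-1 - q)/2 = -1/2 - q/2)
-24 - 18*w(s(-2, -3)) = -24 - 18*8 = -24 - 144 = -168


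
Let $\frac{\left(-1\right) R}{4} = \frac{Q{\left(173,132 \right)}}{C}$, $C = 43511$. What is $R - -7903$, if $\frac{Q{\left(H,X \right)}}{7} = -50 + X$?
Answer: $\frac{343865137}{43511} \approx 7902.9$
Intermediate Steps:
$Q{\left(H,X \right)} = -350 + 7 X$ ($Q{\left(H,X \right)} = 7 \left(-50 + X\right) = -350 + 7 X$)
$R = - \frac{2296}{43511}$ ($R = - 4 \frac{-350 + 7 \cdot 132}{43511} = - 4 \left(-350 + 924\right) \frac{1}{43511} = - 4 \cdot 574 \cdot \frac{1}{43511} = \left(-4\right) \frac{574}{43511} = - \frac{2296}{43511} \approx -0.052768$)
$R - -7903 = - \frac{2296}{43511} - -7903 = - \frac{2296}{43511} + 7903 = \frac{343865137}{43511}$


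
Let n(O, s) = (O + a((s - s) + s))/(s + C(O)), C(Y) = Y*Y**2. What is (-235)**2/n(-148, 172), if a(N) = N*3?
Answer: -1945852875/4 ≈ -4.8646e+8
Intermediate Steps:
C(Y) = Y**3
a(N) = 3*N
n(O, s) = (O + 3*s)/(s + O**3) (n(O, s) = (O + 3*((s - s) + s))/(s + O**3) = (O + 3*(0 + s))/(s + O**3) = (O + 3*s)/(s + O**3))
(-235)**2/n(-148, 172) = (-235)**2/(((-148 + 3*172)/(172 + (-148)**3))) = 55225/(((-148 + 516)/(172 - 3241792))) = 55225/((368/(-3241620))) = 55225/((-1/3241620*368)) = 55225/(-4/35235) = 55225*(-35235/4) = -1945852875/4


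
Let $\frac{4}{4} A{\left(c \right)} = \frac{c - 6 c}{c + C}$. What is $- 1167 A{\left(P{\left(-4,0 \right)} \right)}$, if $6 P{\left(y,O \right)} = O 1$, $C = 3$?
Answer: $0$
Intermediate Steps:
$P{\left(y,O \right)} = \frac{O}{6}$ ($P{\left(y,O \right)} = \frac{O 1}{6} = \frac{O}{6}$)
$A{\left(c \right)} = - \frac{5 c}{3 + c}$ ($A{\left(c \right)} = \frac{c - 6 c}{c + 3} = \frac{\left(-5\right) c}{3 + c} = - \frac{5 c}{3 + c}$)
$- 1167 A{\left(P{\left(-4,0 \right)} \right)} = - 1167 \left(- \frac{5 \cdot \frac{1}{6} \cdot 0}{3 + \frac{1}{6} \cdot 0}\right) = - 1167 \left(\left(-5\right) 0 \frac{1}{3 + 0}\right) = - 1167 \left(\left(-5\right) 0 \cdot \frac{1}{3}\right) = \left(-1167\right) 0 = 0$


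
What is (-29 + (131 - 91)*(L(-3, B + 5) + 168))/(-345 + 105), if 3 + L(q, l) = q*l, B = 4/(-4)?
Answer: -6091/240 ≈ -25.379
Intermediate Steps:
B = -1 (B = 4*(-¼) = -1)
L(q, l) = -3 + l*q (L(q, l) = -3 + q*l = -3 + l*q)
(-29 + (131 - 91)*(L(-3, B + 5) + 168))/(-345 + 105) = (-29 + (131 - 91)*((-3 + (-1 + 5)*(-3)) + 168))/(-345 + 105) = (-29 + 40*((-3 + 4*(-3)) + 168))/(-240) = (-29 + 40*((-3 - 12) + 168))*(-1/240) = (-29 + 40*(-15 + 168))*(-1/240) = (-29 + 40*153)*(-1/240) = (-29 + 6120)*(-1/240) = 6091*(-1/240) = -6091/240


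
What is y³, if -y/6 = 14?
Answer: -592704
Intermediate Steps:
y = -84 (y = -6*14 = -84)
y³ = (-84)³ = -592704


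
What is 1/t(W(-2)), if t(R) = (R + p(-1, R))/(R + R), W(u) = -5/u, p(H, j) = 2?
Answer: 10/9 ≈ 1.1111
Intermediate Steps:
t(R) = (2 + R)/(2*R) (t(R) = (R + 2)/(R + R) = (2 + R)/((2*R)) = (2 + R)*(1/(2*R)) = (2 + R)/(2*R))
1/t(W(-2)) = 1/((2 - 5/(-2))/(2*((-5/(-2))))) = 1/((2 - 5*(-1/2))/(2*((-5*(-1/2))))) = 1/((2 + 5/2)/(2*(5/2))) = 1/((1/2)*(2/5)*(9/2)) = 1/(9/10) = 10/9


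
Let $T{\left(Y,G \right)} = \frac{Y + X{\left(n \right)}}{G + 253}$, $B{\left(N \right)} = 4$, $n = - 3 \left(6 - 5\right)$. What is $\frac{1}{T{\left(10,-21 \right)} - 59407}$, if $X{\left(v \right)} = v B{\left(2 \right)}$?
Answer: $- \frac{116}{6891213} \approx -1.6833 \cdot 10^{-5}$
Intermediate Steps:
$n = -3$ ($n = \left(-3\right) 1 = -3$)
$X{\left(v \right)} = 4 v$ ($X{\left(v \right)} = v 4 = 4 v$)
$T{\left(Y,G \right)} = \frac{-12 + Y}{253 + G}$ ($T{\left(Y,G \right)} = \frac{Y + 4 \left(-3\right)}{G + 253} = \frac{Y - 12}{253 + G} = \frac{-12 + Y}{253 + G}$)
$\frac{1}{T{\left(10,-21 \right)} - 59407} = \frac{1}{\frac{-12 + 10}{253 - 21} - 59407} = \frac{1}{\frac{1}{232} \left(-2\right) - 59407} = \frac{1}{- \frac{1}{116} - 59407} = \frac{1}{- \frac{6891213}{116}} = - \frac{116}{6891213}$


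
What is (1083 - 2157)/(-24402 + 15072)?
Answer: 179/1555 ≈ 0.11511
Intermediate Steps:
(1083 - 2157)/(-24402 + 15072) = -1074/(-9330) = -1074*(-1/9330) = 179/1555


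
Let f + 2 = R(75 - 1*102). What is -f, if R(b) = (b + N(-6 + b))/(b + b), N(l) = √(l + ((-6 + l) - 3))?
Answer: 3/2 + 5*I*√3/54 ≈ 1.5 + 0.16038*I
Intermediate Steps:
N(l) = √(-9 + 2*l) (N(l) = √(l + (-9 + l)) = √(-9 + 2*l))
R(b) = (b + √(-21 + 2*b))/(2*b) (R(b) = (b + √(-9 + 2*(-6 + b)))/(b + b) = (b + √(-9 + (-12 + 2*b)))/((2*b)) = (b + √(-21 + 2*b))*(1/(2*b)) = (b + √(-21 + 2*b))/(2*b))
f = -3/2 - 5*I*√3/54 (f = -2 + ((75 - 1*102) + √(-21 + 2*(75 - 1*102)))/(2*(75 - 1*102)) = -2 + ((75 - 102) + √(-21 + 2*(75 - 102)))/(2*(75 - 102)) = -2 + (½)*(-27 + √(-21 + 2*(-27)))/(-27) = -2 + (½)*(-1/27)*(-27 + √(-21 - 54)) = -2 + (½)*(-1/27)*(-27 + √(-75)) = -2 + (½)*(-1/27)*(-27 + 5*I*√3) = -2 + (½ - 5*I*√3/54) = -3/2 - 5*I*√3/54 ≈ -1.5 - 0.16038*I)
-f = -(-3/2 - 5*I*√3/54) = 3/2 + 5*I*√3/54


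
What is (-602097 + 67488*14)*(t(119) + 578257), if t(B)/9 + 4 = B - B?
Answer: 198176574435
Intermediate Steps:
t(B) = -36 (t(B) = -36 + 9*(B - B) = -36 + 9*0 = -36 + 0 = -36)
(-602097 + 67488*14)*(t(119) + 578257) = (-602097 + 67488*14)*(-36 + 578257) = (-602097 + 944832)*578221 = 342735*578221 = 198176574435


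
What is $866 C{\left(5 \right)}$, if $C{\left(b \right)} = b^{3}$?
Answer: $108250$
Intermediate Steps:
$866 C{\left(5 \right)} = 866 \cdot 5^{3} = 866 \cdot 125 = 108250$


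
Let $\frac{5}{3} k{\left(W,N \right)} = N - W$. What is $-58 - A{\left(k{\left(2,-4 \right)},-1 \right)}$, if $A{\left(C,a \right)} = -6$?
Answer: $-52$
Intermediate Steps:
$k{\left(W,N \right)} = - \frac{3 W}{5} + \frac{3 N}{5}$ ($k{\left(W,N \right)} = \frac{3 \left(N - W\right)}{5} = - \frac{3 W}{5} + \frac{3 N}{5}$)
$-58 - A{\left(k{\left(2,-4 \right)},-1 \right)} = -58 - -6 = -58 + 6 = -52$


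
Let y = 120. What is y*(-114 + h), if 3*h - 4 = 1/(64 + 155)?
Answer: -2960840/219 ≈ -13520.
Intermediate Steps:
h = 877/657 (h = 4/3 + 1/(3*(64 + 155)) = 4/3 + (⅓)/219 = 4/3 + (⅓)*(1/219) = 4/3 + 1/657 = 877/657 ≈ 1.3349)
y*(-114 + h) = 120*(-114 + 877/657) = 120*(-74021/657) = -2960840/219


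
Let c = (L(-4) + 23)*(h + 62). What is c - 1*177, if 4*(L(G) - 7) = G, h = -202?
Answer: -4237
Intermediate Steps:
L(G) = 7 + G/4
c = -4060 (c = ((7 + (¼)*(-4)) + 23)*(-202 + 62) = ((7 - 1) + 23)*(-140) = (6 + 23)*(-140) = 29*(-140) = -4060)
c - 1*177 = -4060 - 1*177 = -4060 - 177 = -4237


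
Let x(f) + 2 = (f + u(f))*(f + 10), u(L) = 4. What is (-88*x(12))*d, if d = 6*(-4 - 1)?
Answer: 924000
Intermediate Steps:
x(f) = -2 + (4 + f)*(10 + f) (x(f) = -2 + (f + 4)*(f + 10) = -2 + (4 + f)*(10 + f))
d = -30 (d = 6*(-5) = -30)
(-88*x(12))*d = -88*(38 + 12² + 14*12)*(-30) = -88*(38 + 144 + 168)*(-30) = -88*350*(-30) = -30800*(-30) = 924000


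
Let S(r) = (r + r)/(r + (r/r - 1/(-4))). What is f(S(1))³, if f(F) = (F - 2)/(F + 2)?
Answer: -125/2197 ≈ -0.056896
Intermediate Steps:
S(r) = 2*r/(5/4 + r) (S(r) = (2*r)/(r + (1 - 1*(-¼))) = (2*r)/(r + (1 + ¼)) = (2*r)/(r + 5/4) = (2*r)/(5/4 + r) = 2*r/(5/4 + r))
f(F) = (-2 + F)/(2 + F)
f(S(1))³ = ((-2 + 8*1/(5 + 4*1))/(2 + 8*1/(5 + 4*1)))³ = ((-2 + 8*1/(5 + 4))/(2 + 8*1/(5 + 4)))³ = ((-2 + 8*1/9)/(2 + 8*1/9))³ = ((-2 + 8*1*(⅑))/(2 + 8*1*(⅑)))³ = ((-2 + 8/9)/(2 + 8/9))³ = (-10/9/(26/9))³ = ((9/26)*(-10/9))³ = (-5/13)³ = -125/2197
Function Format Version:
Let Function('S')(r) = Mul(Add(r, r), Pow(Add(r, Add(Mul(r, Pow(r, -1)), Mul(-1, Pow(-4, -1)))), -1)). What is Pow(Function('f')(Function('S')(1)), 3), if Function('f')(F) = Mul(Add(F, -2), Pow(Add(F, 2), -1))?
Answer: Rational(-125, 2197) ≈ -0.056896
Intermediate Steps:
Function('S')(r) = Mul(2, r, Pow(Add(Rational(5, 4), r), -1)) (Function('S')(r) = Mul(Mul(2, r), Pow(Add(r, Add(1, Mul(-1, Rational(-1, 4)))), -1)) = Mul(Mul(2, r), Pow(Add(r, Add(1, Rational(1, 4))), -1)) = Mul(Mul(2, r), Pow(Add(r, Rational(5, 4)), -1)) = Mul(Mul(2, r), Pow(Add(Rational(5, 4), r), -1)) = Mul(2, r, Pow(Add(Rational(5, 4), r), -1)))
Function('f')(F) = Mul(Pow(Add(2, F), -1), Add(-2, F)) (Function('f')(F) = Mul(Add(-2, F), Pow(Add(2, F), -1)) = Mul(Pow(Add(2, F), -1), Add(-2, F)))
Pow(Function('f')(Function('S')(1)), 3) = Pow(Mul(Pow(Add(2, Mul(8, 1, Pow(Add(5, Mul(4, 1)), -1))), -1), Add(-2, Mul(8, 1, Pow(Add(5, Mul(4, 1)), -1)))), 3) = Pow(Mul(Pow(Add(2, Mul(8, 1, Pow(Add(5, 4), -1))), -1), Add(-2, Mul(8, 1, Pow(Add(5, 4), -1)))), 3) = Pow(Mul(Pow(Add(2, Mul(8, 1, Pow(9, -1))), -1), Add(-2, Mul(8, 1, Pow(9, -1)))), 3) = Pow(Mul(Pow(Add(2, Mul(8, 1, Rational(1, 9))), -1), Add(-2, Mul(8, 1, Rational(1, 9)))), 3) = Pow(Mul(Pow(Add(2, Rational(8, 9)), -1), Add(-2, Rational(8, 9))), 3) = Pow(Mul(Pow(Rational(26, 9), -1), Rational(-10, 9)), 3) = Pow(Mul(Rational(9, 26), Rational(-10, 9)), 3) = Pow(Rational(-5, 13), 3) = Rational(-125, 2197)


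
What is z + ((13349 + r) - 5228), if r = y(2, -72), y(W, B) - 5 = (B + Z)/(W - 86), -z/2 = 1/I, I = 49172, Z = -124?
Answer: 599529607/73758 ≈ 8128.3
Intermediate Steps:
z = -1/24586 (z = -2/49172 = -2*1/49172 = -1/24586 ≈ -4.0674e-5)
y(W, B) = 5 + (-124 + B)/(-86 + W) (y(W, B) = 5 + (B - 124)/(W - 86) = 5 + (-124 + B)/(-86 + W))
r = 22/3 (r = (-554 - 72 + 5*2)/(-86 + 2) = (-554 - 72 + 10)/(-84) = -1/84*(-616) = 22/3 ≈ 7.3333)
z + ((13349 + r) - 5228) = -1/24586 + ((13349 + 22/3) - 5228) = -1/24586 + (40069/3 - 5228) = -1/24586 + 24385/3 = 599529607/73758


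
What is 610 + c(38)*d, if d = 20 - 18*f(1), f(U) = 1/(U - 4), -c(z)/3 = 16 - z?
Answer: 2326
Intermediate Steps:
c(z) = -48 + 3*z (c(z) = -3*(16 - z) = -48 + 3*z)
f(U) = 1/(-4 + U)
d = 26 (d = 20 - 18/(-4 + 1) = 20 - 18/(-3) = 20 - 18*(-⅓) = 20 + 6 = 26)
610 + c(38)*d = 610 + (-48 + 3*38)*26 = 610 + (-48 + 114)*26 = 610 + 66*26 = 610 + 1716 = 2326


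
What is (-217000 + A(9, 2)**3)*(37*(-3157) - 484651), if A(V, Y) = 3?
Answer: 130500580580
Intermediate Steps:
(-217000 + A(9, 2)**3)*(37*(-3157) - 484651) = (-217000 + 3**3)*(37*(-3157) - 484651) = (-217000 + 27)*(-116809 - 484651) = -216973*(-601460) = 130500580580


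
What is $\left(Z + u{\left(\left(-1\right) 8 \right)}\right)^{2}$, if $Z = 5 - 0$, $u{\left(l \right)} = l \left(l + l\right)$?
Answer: $17689$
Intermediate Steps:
$u{\left(l \right)} = 2 l^{2}$ ($u{\left(l \right)} = l 2 l = 2 l^{2}$)
$Z = 5$ ($Z = 5 + 0 = 5$)
$\left(Z + u{\left(\left(-1\right) 8 \right)}\right)^{2} = \left(5 + 2 \left(\left(-1\right) 8\right)^{2}\right)^{2} = \left(5 + 2 \left(-8\right)^{2}\right)^{2} = \left(5 + 2 \cdot 64\right)^{2} = \left(5 + 128\right)^{2} = 133^{2} = 17689$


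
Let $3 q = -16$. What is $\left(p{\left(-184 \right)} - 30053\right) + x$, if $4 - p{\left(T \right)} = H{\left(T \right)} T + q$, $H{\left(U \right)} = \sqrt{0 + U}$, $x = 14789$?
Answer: $- \frac{45764}{3} + 368 i \sqrt{46} \approx -15255.0 + 2495.9 i$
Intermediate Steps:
$H{\left(U \right)} = \sqrt{U}$
$q = - \frac{16}{3}$ ($q = \frac{1}{3} \left(-16\right) = - \frac{16}{3} \approx -5.3333$)
$p{\left(T \right)} = \frac{28}{3} - T^{\frac{3}{2}}$ ($p{\left(T \right)} = 4 - \left(\sqrt{T} T - \frac{16}{3}\right) = 4 - \left(T^{\frac{3}{2}} - \frac{16}{3}\right) = 4 - \left(- \frac{16}{3} + T^{\frac{3}{2}}\right) = \frac{28}{3} - T^{\frac{3}{2}}$)
$\left(p{\left(-184 \right)} - 30053\right) + x = \left(\left(\frac{28}{3} - \left(-184\right)^{\frac{3}{2}}\right) - 30053\right) + 14789 = \left(\left(\frac{28}{3} - - 368 i \sqrt{46}\right) - 30053\right) + 14789 = \left(\left(\frac{28}{3} + 368 i \sqrt{46}\right) - 30053\right) + 14789 = \left(- \frac{90131}{3} + 368 i \sqrt{46}\right) + 14789 = - \frac{45764}{3} + 368 i \sqrt{46}$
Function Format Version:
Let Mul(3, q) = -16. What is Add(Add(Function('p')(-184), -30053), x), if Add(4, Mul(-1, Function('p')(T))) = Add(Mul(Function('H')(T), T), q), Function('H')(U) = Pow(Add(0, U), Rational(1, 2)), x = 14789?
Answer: Add(Rational(-45764, 3), Mul(368, I, Pow(46, Rational(1, 2)))) ≈ Add(-15255., Mul(2495.9, I))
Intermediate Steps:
Function('H')(U) = Pow(U, Rational(1, 2))
q = Rational(-16, 3) (q = Mul(Rational(1, 3), -16) = Rational(-16, 3) ≈ -5.3333)
Function('p')(T) = Add(Rational(28, 3), Mul(-1, Pow(T, Rational(3, 2)))) (Function('p')(T) = Add(4, Mul(-1, Add(Mul(Pow(T, Rational(1, 2)), T), Rational(-16, 3)))) = Add(4, Mul(-1, Add(Pow(T, Rational(3, 2)), Rational(-16, 3)))) = Add(4, Mul(-1, Add(Rational(-16, 3), Pow(T, Rational(3, 2))))) = Add(4, Add(Rational(16, 3), Mul(-1, Pow(T, Rational(3, 2))))) = Add(Rational(28, 3), Mul(-1, Pow(T, Rational(3, 2)))))
Add(Add(Function('p')(-184), -30053), x) = Add(Add(Add(Rational(28, 3), Mul(-1, Pow(-184, Rational(3, 2)))), -30053), 14789) = Add(Add(Add(Rational(28, 3), Mul(-1, Mul(-368, I, Pow(46, Rational(1, 2))))), -30053), 14789) = Add(Add(Add(Rational(28, 3), Mul(368, I, Pow(46, Rational(1, 2)))), -30053), 14789) = Add(Add(Rational(-90131, 3), Mul(368, I, Pow(46, Rational(1, 2)))), 14789) = Add(Rational(-45764, 3), Mul(368, I, Pow(46, Rational(1, 2))))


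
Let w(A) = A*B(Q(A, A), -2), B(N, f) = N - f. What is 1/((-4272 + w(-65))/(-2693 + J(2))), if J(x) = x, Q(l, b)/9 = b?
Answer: -2691/33623 ≈ -0.080034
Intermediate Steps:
Q(l, b) = 9*b
w(A) = A*(2 + 9*A) (w(A) = A*(9*A - 1*(-2)) = A*(9*A + 2) = A*(2 + 9*A))
1/((-4272 + w(-65))/(-2693 + J(2))) = 1/((-4272 - 65*(2 + 9*(-65)))/(-2693 + 2)) = 1/((-4272 - 65*(2 - 585))/(-2691)) = 1/((-4272 - 65*(-583))*(-1/2691)) = 1/((-4272 + 37895)*(-1/2691)) = 1/(33623*(-1/2691)) = 1/(-33623/2691) = -2691/33623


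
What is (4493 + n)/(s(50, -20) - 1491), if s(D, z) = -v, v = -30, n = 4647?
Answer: -9140/1461 ≈ -6.2560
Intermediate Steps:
s(D, z) = 30 (s(D, z) = -1*(-30) = 30)
(4493 + n)/(s(50, -20) - 1491) = (4493 + 4647)/(30 - 1491) = 9140/(-1461) = 9140*(-1/1461) = -9140/1461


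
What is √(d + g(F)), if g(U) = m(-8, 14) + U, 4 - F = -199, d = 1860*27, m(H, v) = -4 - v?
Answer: √50405 ≈ 224.51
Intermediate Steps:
d = 50220
F = 203 (F = 4 - 1*(-199) = 4 + 199 = 203)
g(U) = -18 + U (g(U) = (-4 - 1*14) + U = (-4 - 14) + U = -18 + U)
√(d + g(F)) = √(50220 + (-18 + 203)) = √(50220 + 185) = √50405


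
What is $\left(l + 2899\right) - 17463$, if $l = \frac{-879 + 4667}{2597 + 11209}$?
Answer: $- \frac{100533398}{6903} \approx -14564.0$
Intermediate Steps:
$l = \frac{1894}{6903}$ ($l = \frac{3788}{13806} = 3788 \cdot \frac{1}{13806} = \frac{1894}{6903} \approx 0.27437$)
$\left(l + 2899\right) - 17463 = \left(\frac{1894}{6903} + 2899\right) - 17463 = \frac{20013691}{6903} - 17463 = - \frac{100533398}{6903}$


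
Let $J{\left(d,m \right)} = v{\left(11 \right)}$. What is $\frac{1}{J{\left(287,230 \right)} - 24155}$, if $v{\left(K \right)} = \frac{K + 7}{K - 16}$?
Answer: $- \frac{5}{120793} \approx -4.1393 \cdot 10^{-5}$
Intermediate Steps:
$v{\left(K \right)} = \frac{7 + K}{-16 + K}$
$J{\left(d,m \right)} = - \frac{18}{5}$ ($J{\left(d,m \right)} = \frac{7 + 11}{-16 + 11} = \frac{1}{-5} \cdot 18 = \left(- \frac{1}{5}\right) 18 = - \frac{18}{5}$)
$\frac{1}{J{\left(287,230 \right)} - 24155} = \frac{1}{- \frac{18}{5} - 24155} = \frac{1}{- \frac{120793}{5}} = - \frac{5}{120793}$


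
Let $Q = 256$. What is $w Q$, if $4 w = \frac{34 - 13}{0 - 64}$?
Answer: $-21$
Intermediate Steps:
$w = - \frac{21}{256}$ ($w = \frac{\left(34 - 13\right) \frac{1}{0 - 64}}{4} = \frac{21 \frac{1}{-64}}{4} = \frac{21 \left(- \frac{1}{64}\right)}{4} = \frac{1}{4} \left(- \frac{21}{64}\right) = - \frac{21}{256} \approx -0.082031$)
$w Q = \left(- \frac{21}{256}\right) 256 = -21$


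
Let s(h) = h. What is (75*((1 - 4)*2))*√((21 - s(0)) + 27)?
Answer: -1800*√3 ≈ -3117.7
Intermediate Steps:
(75*((1 - 4)*2))*√((21 - s(0)) + 27) = (75*((1 - 4)*2))*√((21 - 1*0) + 27) = (75*(-3*2))*√((21 + 0) + 27) = (75*(-6))*√(21 + 27) = -1800*√3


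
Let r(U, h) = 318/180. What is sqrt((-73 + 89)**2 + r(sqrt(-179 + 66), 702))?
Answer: sqrt(231990)/30 ≈ 16.055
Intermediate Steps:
r(U, h) = 53/30 (r(U, h) = 318*(1/180) = 53/30)
sqrt((-73 + 89)**2 + r(sqrt(-179 + 66), 702)) = sqrt((-73 + 89)**2 + 53/30) = sqrt(16**2 + 53/30) = sqrt(256 + 53/30) = sqrt(7733/30) = sqrt(231990)/30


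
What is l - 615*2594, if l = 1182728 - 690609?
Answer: -1103191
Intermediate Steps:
l = 492119
l - 615*2594 = 492119 - 615*2594 = 492119 - 1595310 = -1103191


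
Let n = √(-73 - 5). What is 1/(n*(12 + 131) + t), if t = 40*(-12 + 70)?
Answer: 1160/3488711 - 143*I*√78/6977422 ≈ 0.0003325 - 0.000181*I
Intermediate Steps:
n = I*√78 (n = √(-78) = I*√78 ≈ 8.8318*I)
t = 2320 (t = 40*58 = 2320)
1/(n*(12 + 131) + t) = 1/((I*√78)*(12 + 131) + 2320) = 1/((I*√78)*143 + 2320) = 1/(143*I*√78 + 2320) = 1/(2320 + 143*I*√78)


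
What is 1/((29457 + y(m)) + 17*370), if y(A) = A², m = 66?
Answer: 1/40103 ≈ 2.4936e-5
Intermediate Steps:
1/((29457 + y(m)) + 17*370) = 1/((29457 + 66²) + 17*370) = 1/((29457 + 4356) + 6290) = 1/(33813 + 6290) = 1/40103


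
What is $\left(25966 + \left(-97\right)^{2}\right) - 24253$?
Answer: $11122$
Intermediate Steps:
$\left(25966 + \left(-97\right)^{2}\right) - 24253 = \left(25966 + 9409\right) - 24253 = 35375 - 24253 = 11122$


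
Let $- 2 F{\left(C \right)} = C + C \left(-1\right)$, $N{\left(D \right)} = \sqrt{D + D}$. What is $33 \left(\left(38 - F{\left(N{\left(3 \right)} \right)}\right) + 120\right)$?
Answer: $5214$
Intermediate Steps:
$N{\left(D \right)} = \sqrt{2} \sqrt{D}$ ($N{\left(D \right)} = \sqrt{2 D} = \sqrt{2} \sqrt{D}$)
$F{\left(C \right)} = 0$ ($F{\left(C \right)} = - \frac{C + C \left(-1\right)}{2} = - \frac{C - C}{2} = \left(- \frac{1}{2}\right) 0 = 0$)
$33 \left(\left(38 - F{\left(N{\left(3 \right)} \right)}\right) + 120\right) = 33 \left(\left(38 - 0\right) + 120\right) = 33 \left(\left(38 + 0\right) + 120\right) = 33 \left(38 + 120\right) = 33 \cdot 158 = 5214$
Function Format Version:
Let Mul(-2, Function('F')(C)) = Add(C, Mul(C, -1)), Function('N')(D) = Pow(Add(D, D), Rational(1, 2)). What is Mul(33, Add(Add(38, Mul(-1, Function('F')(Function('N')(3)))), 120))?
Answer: 5214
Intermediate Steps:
Function('N')(D) = Mul(Pow(2, Rational(1, 2)), Pow(D, Rational(1, 2))) (Function('N')(D) = Pow(Mul(2, D), Rational(1, 2)) = Mul(Pow(2, Rational(1, 2)), Pow(D, Rational(1, 2))))
Function('F')(C) = 0 (Function('F')(C) = Mul(Rational(-1, 2), Add(C, Mul(C, -1))) = Mul(Rational(-1, 2), Add(C, Mul(-1, C))) = Mul(Rational(-1, 2), 0) = 0)
Mul(33, Add(Add(38, Mul(-1, Function('F')(Function('N')(3)))), 120)) = Mul(33, Add(Add(38, Mul(-1, 0)), 120)) = Mul(33, Add(Add(38, 0), 120)) = Mul(33, Add(38, 120)) = Mul(33, 158) = 5214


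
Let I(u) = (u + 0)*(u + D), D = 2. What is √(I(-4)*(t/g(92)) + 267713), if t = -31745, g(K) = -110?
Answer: √32672629/11 ≈ 519.64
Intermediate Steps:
I(u) = u*(2 + u) (I(u) = (u + 0)*(u + 2) = u*(2 + u))
√(I(-4)*(t/g(92)) + 267713) = √((-4*(2 - 4))*(-31745/(-110)) + 267713) = √((-4*(-2))*(-31745*(-1/110)) + 267713) = √(8*(6349/22) + 267713) = √(25396/11 + 267713) = √(2970239/11) = √32672629/11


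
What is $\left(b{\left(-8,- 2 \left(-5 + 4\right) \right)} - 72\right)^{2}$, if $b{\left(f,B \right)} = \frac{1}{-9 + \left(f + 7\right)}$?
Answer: $\frac{519841}{100} \approx 5198.4$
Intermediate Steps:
$b{\left(f,B \right)} = \frac{1}{-2 + f}$ ($b{\left(f,B \right)} = \frac{1}{-9 + \left(7 + f\right)} = \frac{1}{-2 + f}$)
$\left(b{\left(-8,- 2 \left(-5 + 4\right) \right)} - 72\right)^{2} = \left(\frac{1}{-2 - 8} - 72\right)^{2} = \left(\frac{1}{-10} - 72\right)^{2} = \left(- \frac{1}{10} - 72\right)^{2} = \left(- \frac{721}{10}\right)^{2} = \frac{519841}{100}$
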